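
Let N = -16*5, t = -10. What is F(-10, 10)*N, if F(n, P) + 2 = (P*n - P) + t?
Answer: 9760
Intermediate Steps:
F(n, P) = -12 - P + P*n (F(n, P) = -2 + ((P*n - P) - 10) = -2 + ((-P + P*n) - 10) = -2 + (-10 - P + P*n) = -12 - P + P*n)
N = -80
F(-10, 10)*N = (-12 - 1*10 + 10*(-10))*(-80) = (-12 - 10 - 100)*(-80) = -122*(-80) = 9760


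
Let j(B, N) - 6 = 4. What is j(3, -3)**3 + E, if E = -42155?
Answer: -41155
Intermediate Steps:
j(B, N) = 10 (j(B, N) = 6 + 4 = 10)
j(3, -3)**3 + E = 10**3 - 42155 = 1000 - 42155 = -41155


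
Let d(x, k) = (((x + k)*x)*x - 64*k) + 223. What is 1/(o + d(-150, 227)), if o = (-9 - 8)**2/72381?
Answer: 72381/124364672584 ≈ 5.8201e-7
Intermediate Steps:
d(x, k) = 223 - 64*k + x**2*(k + x) (d(x, k) = (((k + x)*x)*x - 64*k) + 223 = ((x*(k + x))*x - 64*k) + 223 = (x**2*(k + x) - 64*k) + 223 = (-64*k + x**2*(k + x)) + 223 = 223 - 64*k + x**2*(k + x))
o = 289/72381 (o = (-17)**2*(1/72381) = 289*(1/72381) = 289/72381 ≈ 0.0039928)
1/(o + d(-150, 227)) = 1/(289/72381 + (223 + (-150)**3 - 64*227 + 227*(-150)**2)) = 1/(289/72381 + (223 - 3375000 - 14528 + 227*22500)) = 1/(289/72381 + (223 - 3375000 - 14528 + 5107500)) = 1/(289/72381 + 1718195) = 1/(124364672584/72381) = 72381/124364672584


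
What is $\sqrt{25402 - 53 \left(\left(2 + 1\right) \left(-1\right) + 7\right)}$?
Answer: $\sqrt{25190} \approx 158.71$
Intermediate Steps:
$\sqrt{25402 - 53 \left(\left(2 + 1\right) \left(-1\right) + 7\right)} = \sqrt{25402 - 53 \left(3 \left(-1\right) + 7\right)} = \sqrt{25402 - 53 \left(-3 + 7\right)} = \sqrt{25402 - 212} = \sqrt{25190}$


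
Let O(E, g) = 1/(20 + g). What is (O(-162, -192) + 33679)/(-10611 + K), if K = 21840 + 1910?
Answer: 827541/322844 ≈ 2.5633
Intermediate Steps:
K = 23750
(O(-162, -192) + 33679)/(-10611 + K) = (1/(20 - 192) + 33679)/(-10611 + 23750) = (1/(-172) + 33679)/13139 = (-1/172 + 33679)*(1/13139) = (5792787/172)*(1/13139) = 827541/322844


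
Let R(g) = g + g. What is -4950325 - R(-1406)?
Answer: -4947513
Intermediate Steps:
R(g) = 2*g
-4950325 - R(-1406) = -4950325 - 2*(-1406) = -4950325 - 1*(-2812) = -4950325 + 2812 = -4947513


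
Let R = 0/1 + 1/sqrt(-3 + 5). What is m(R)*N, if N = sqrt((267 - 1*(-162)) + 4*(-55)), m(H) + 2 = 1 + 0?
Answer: -sqrt(209) ≈ -14.457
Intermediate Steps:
R = sqrt(2)/2 (R = 0*1 + 1/sqrt(2) = 0 + 1*(sqrt(2)/2) = 0 + sqrt(2)/2 = sqrt(2)/2 ≈ 0.70711)
m(H) = -1 (m(H) = -2 + (1 + 0) = -2 + 1 = -1)
N = sqrt(209) (N = sqrt((267 + 162) - 220) = sqrt(429 - 220) = sqrt(209) ≈ 14.457)
m(R)*N = -sqrt(209)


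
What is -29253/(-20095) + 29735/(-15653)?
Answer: -139627616/314547035 ≈ -0.44390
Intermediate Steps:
-29253/(-20095) + 29735/(-15653) = -29253*(-1/20095) + 29735*(-1/15653) = 29253/20095 - 29735/15653 = -139627616/314547035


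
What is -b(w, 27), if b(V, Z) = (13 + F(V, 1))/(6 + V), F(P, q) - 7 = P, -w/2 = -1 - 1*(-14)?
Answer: -3/10 ≈ -0.30000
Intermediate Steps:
w = -26 (w = -2*(-1 - 1*(-14)) = -2*(-1 + 14) = -2*13 = -26)
F(P, q) = 7 + P
b(V, Z) = (20 + V)/(6 + V) (b(V, Z) = (13 + (7 + V))/(6 + V) = (20 + V)/(6 + V))
-b(w, 27) = -(20 - 26)/(6 - 26) = -(-6)/(-20) = -(-1)*(-6)/20 = -1*3/10 = -3/10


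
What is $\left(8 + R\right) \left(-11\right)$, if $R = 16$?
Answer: $-264$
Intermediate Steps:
$\left(8 + R\right) \left(-11\right) = \left(8 + 16\right) \left(-11\right) = 24 \left(-11\right) = -264$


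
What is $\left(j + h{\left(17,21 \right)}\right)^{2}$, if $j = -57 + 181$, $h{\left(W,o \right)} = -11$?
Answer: $12769$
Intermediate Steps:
$j = 124$
$\left(j + h{\left(17,21 \right)}\right)^{2} = \left(124 - 11\right)^{2} = 113^{2} = 12769$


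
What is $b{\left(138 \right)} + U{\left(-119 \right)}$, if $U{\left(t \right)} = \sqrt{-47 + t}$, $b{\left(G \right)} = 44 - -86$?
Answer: $130 + i \sqrt{166} \approx 130.0 + 12.884 i$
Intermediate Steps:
$b{\left(G \right)} = 130$ ($b{\left(G \right)} = 44 + 86 = 130$)
$b{\left(138 \right)} + U{\left(-119 \right)} = 130 + \sqrt{-47 - 119} = 130 + \sqrt{-166} = 130 + i \sqrt{166}$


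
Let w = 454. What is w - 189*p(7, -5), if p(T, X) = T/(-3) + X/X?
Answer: 706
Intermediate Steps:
p(T, X) = 1 - T/3 (p(T, X) = T*(-⅓) + 1 = -T/3 + 1 = 1 - T/3)
w - 189*p(7, -5) = 454 - 189*(1 - ⅓*7) = 454 - 189*(1 - 7/3) = 454 - 189*(-4/3) = 454 + 252 = 706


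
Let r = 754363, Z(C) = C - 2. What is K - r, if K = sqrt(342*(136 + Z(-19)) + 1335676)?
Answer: -754363 + sqrt(1375006) ≈ -7.5319e+5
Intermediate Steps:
Z(C) = -2 + C
K = sqrt(1375006) (K = sqrt(342*(136 + (-2 - 19)) + 1335676) = sqrt(342*(136 - 21) + 1335676) = sqrt(342*115 + 1335676) = sqrt(39330 + 1335676) = sqrt(1375006) ≈ 1172.6)
K - r = sqrt(1375006) - 1*754363 = sqrt(1375006) - 754363 = -754363 + sqrt(1375006)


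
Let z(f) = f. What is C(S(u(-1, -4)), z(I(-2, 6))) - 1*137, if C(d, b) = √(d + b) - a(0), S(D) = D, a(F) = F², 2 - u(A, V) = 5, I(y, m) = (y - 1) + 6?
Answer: -137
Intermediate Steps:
I(y, m) = 5 + y (I(y, m) = (-1 + y) + 6 = 5 + y)
u(A, V) = -3 (u(A, V) = 2 - 1*5 = 2 - 5 = -3)
C(d, b) = √(b + d) (C(d, b) = √(d + b) - 1*0² = √(b + d) - 1*0 = √(b + d) + 0 = √(b + d))
C(S(u(-1, -4)), z(I(-2, 6))) - 1*137 = √((5 - 2) - 3) - 1*137 = √(3 - 3) - 137 = √0 - 137 = 0 - 137 = -137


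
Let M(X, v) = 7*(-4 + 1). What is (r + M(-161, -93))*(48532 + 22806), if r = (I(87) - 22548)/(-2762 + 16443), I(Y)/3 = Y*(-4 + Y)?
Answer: -20558612868/13681 ≈ -1.5027e+6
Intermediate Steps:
I(Y) = 3*Y*(-4 + Y) (I(Y) = 3*(Y*(-4 + Y)) = 3*Y*(-4 + Y))
r = -885/13681 (r = (3*87*(-4 + 87) - 22548)/(-2762 + 16443) = (3*87*83 - 22548)/13681 = (21663 - 22548)*(1/13681) = -885*1/13681 = -885/13681 ≈ -0.064688)
M(X, v) = -21 (M(X, v) = 7*(-3) = -21)
(r + M(-161, -93))*(48532 + 22806) = (-885/13681 - 21)*(48532 + 22806) = -288186/13681*71338 = -20558612868/13681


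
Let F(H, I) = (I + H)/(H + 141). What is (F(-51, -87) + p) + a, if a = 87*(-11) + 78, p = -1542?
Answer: -36338/15 ≈ -2422.5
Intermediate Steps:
F(H, I) = (H + I)/(141 + H)
a = -879 (a = -957 + 78 = -879)
(F(-51, -87) + p) + a = ((-51 - 87)/(141 - 51) - 1542) - 879 = (-138/90 - 1542) - 879 = ((1/90)*(-138) - 1542) - 879 = (-23/15 - 1542) - 879 = -23153/15 - 879 = -36338/15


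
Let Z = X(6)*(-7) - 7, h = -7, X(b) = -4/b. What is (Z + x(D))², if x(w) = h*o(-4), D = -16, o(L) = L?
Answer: 5929/9 ≈ 658.78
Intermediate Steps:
x(w) = 28 (x(w) = -7*(-4) = 28)
Z = -7/3 (Z = -4/6*(-7) - 7 = -4*⅙*(-7) - 7 = -⅔*(-7) - 7 = 14/3 - 7 = -7/3 ≈ -2.3333)
(Z + x(D))² = (-7/3 + 28)² = (77/3)² = 5929/9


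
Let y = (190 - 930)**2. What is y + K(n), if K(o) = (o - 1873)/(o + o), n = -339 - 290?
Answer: 344441651/629 ≈ 5.4760e+5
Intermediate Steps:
n = -629
K(o) = (-1873 + o)/(2*o) (K(o) = (-1873 + o)/((2*o)) = (-1873 + o)*(1/(2*o)) = (-1873 + o)/(2*o))
y = 547600 (y = (-740)**2 = 547600)
y + K(n) = 547600 + (1/2)*(-1873 - 629)/(-629) = 547600 + (1/2)*(-1/629)*(-2502) = 547600 + 1251/629 = 344441651/629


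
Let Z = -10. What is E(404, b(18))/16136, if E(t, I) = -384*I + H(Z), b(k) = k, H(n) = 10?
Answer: -3451/8068 ≈ -0.42774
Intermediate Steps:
E(t, I) = 10 - 384*I (E(t, I) = -384*I + 10 = 10 - 384*I)
E(404, b(18))/16136 = (10 - 384*18)/16136 = (10 - 6912)*(1/16136) = -6902*1/16136 = -3451/8068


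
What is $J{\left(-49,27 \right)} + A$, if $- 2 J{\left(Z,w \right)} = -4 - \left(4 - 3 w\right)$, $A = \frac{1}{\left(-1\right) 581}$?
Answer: $- \frac{42415}{1162} \approx -36.502$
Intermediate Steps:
$A = - \frac{1}{581}$ ($A = \frac{1}{-581} = - \frac{1}{581} \approx -0.0017212$)
$J{\left(Z,w \right)} = 4 - \frac{3 w}{2}$ ($J{\left(Z,w \right)} = - \frac{-4 - \left(4 - 3 w\right)}{2} = - \frac{-4 + \left(-4 + 3 w\right)}{2} = - \frac{-8 + 3 w}{2} = 4 - \frac{3 w}{2}$)
$J{\left(-49,27 \right)} + A = \left(4 - \frac{81}{2}\right) - \frac{1}{581} = - \frac{73}{2} - \frac{1}{581} = - \frac{42415}{1162}$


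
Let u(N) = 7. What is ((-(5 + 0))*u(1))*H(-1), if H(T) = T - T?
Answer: 0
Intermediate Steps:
H(T) = 0
((-(5 + 0))*u(1))*H(-1) = (-(5 + 0)*7)*0 = (-1*5*7)*0 = -5*7*0 = -35*0 = 0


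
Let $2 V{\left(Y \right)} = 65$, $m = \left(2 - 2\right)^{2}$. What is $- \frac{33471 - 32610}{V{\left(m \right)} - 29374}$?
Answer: $\frac{574}{19561} \approx 0.029344$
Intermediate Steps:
$m = 0$ ($m = 0^{2} = 0$)
$V{\left(Y \right)} = \frac{65}{2}$ ($V{\left(Y \right)} = \frac{1}{2} \cdot 65 = \frac{65}{2}$)
$- \frac{33471 - 32610}{V{\left(m \right)} - 29374} = - \frac{33471 - 32610}{\frac{65}{2} - 29374} = - \frac{861}{- \frac{58683}{2}} = - \frac{861 \left(-2\right)}{58683} = \left(-1\right) \left(- \frac{574}{19561}\right) = \frac{574}{19561}$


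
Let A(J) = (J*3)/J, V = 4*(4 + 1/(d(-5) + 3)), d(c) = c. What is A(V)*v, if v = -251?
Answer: -753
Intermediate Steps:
V = 14 (V = 4*(4 + 1/(-5 + 3)) = 4*(4 + 1/(-2)) = 4*(4 - ½) = 4*(7/2) = 14)
A(J) = 3 (A(J) = (3*J)/J = 3)
A(V)*v = 3*(-251) = -753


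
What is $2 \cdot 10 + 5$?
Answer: $25$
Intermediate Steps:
$2 \cdot 10 + 5 = 20 + 5 = 25$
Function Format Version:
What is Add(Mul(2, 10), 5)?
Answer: 25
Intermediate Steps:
Add(Mul(2, 10), 5) = Add(20, 5) = 25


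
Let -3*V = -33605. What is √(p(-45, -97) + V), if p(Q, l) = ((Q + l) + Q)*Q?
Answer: 5*√7062/3 ≈ 140.06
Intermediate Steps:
p(Q, l) = Q*(l + 2*Q) (p(Q, l) = (l + 2*Q)*Q = Q*(l + 2*Q))
V = 33605/3 (V = -⅓*(-33605) = 33605/3 ≈ 11202.)
√(p(-45, -97) + V) = √(-45*(-97 + 2*(-45)) + 33605/3) = √(-45*(-97 - 90) + 33605/3) = √(-45*(-187) + 33605/3) = √(8415 + 33605/3) = √(58850/3) = 5*√7062/3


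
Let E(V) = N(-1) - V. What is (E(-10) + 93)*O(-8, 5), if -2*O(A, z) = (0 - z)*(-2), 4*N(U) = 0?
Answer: -515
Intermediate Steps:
N(U) = 0 (N(U) = (¼)*0 = 0)
E(V) = -V (E(V) = 0 - V = -V)
O(A, z) = -z (O(A, z) = -(0 - z)*(-2)/2 = -(-z)*(-2)/2 = -z)
(E(-10) + 93)*O(-8, 5) = (-1*(-10) + 93)*(-1*5) = (10 + 93)*(-5) = 103*(-5) = -515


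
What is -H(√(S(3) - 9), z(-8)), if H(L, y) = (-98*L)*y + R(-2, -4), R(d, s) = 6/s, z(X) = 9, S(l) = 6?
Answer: 3/2 + 882*I*√3 ≈ 1.5 + 1527.7*I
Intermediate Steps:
H(L, y) = -3/2 - 98*L*y (H(L, y) = (-98*L)*y + 6/(-4) = -98*L*y + 6*(-¼) = -98*L*y - 3/2 = -3/2 - 98*L*y)
-H(√(S(3) - 9), z(-8)) = -(-3/2 - 98*√(6 - 9)*9) = -(-3/2 - 98*√(-3)*9) = -(-3/2 - 98*I*√3*9) = -(-3/2 - 882*I*√3) = 3/2 + 882*I*√3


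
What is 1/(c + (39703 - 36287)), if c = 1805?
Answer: 1/5221 ≈ 0.00019153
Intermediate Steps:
1/(c + (39703 - 36287)) = 1/(1805 + (39703 - 36287)) = 1/(1805 + 3416) = 1/5221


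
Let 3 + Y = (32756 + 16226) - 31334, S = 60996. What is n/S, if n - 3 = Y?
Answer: 4412/15249 ≈ 0.28933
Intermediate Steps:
Y = 17645 (Y = -3 + ((32756 + 16226) - 31334) = -3 + (48982 - 31334) = -3 + 17648 = 17645)
n = 17648 (n = 3 + 17645 = 17648)
n/S = 17648/60996 = 17648*(1/60996) = 4412/15249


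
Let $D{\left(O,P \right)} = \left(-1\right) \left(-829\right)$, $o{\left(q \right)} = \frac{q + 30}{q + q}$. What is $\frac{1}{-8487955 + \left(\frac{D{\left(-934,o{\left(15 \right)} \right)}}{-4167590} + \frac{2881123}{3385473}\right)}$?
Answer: $- \frac{2015609060010}{17108397284023915771} \approx -1.1781 \cdot 10^{-7}$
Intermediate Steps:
$o{\left(q \right)} = \frac{30 + q}{2 q}$
$D{\left(O,P \right)} = 829$
$\frac{1}{-8487955 + \left(\frac{D{\left(-934,o{\left(15 \right)} \right)}}{-4167590} + \frac{2881123}{3385473}\right)} = \frac{1}{-8487955 + \left(\frac{829}{-4167590} + \frac{2881123}{3385473}\right)} = \frac{1}{-8487955 + \left(829 \left(- \frac{1}{4167590}\right) + 2881123 \cdot \frac{1}{3385473}\right)} = \frac{1}{-8487955 + \left(- \frac{829}{4167590} + \frac{411589}{483639}\right)} = \frac{1}{-8487955 + \frac{1714933263779}{2015609060010}} = \frac{1}{- \frac{17108397284023915771}{2015609060010}} = - \frac{2015609060010}{17108397284023915771}$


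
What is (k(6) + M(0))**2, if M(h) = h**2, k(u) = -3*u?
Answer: 324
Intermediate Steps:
(k(6) + M(0))**2 = (-3*6 + 0**2)**2 = (-18 + 0)**2 = (-18)**2 = 324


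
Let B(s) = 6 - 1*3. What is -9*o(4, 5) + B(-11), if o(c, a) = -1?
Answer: 12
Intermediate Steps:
B(s) = 3 (B(s) = 6 - 3 = 3)
-9*o(4, 5) + B(-11) = -9*(-1) + 3 = 9 + 3 = 12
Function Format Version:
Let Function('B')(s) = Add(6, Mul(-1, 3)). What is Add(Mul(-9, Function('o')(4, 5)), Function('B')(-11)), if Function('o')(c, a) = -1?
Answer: 12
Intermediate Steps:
Function('B')(s) = 3 (Function('B')(s) = Add(6, -3) = 3)
Add(Mul(-9, Function('o')(4, 5)), Function('B')(-11)) = Add(Mul(-9, -1), 3) = Add(9, 3) = 12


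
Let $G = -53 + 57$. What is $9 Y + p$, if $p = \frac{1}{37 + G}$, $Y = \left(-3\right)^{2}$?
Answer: $\frac{3322}{41} \approx 81.024$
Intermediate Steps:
$Y = 9$
$G = 4$
$p = \frac{1}{41}$ ($p = \frac{1}{37 + 4} = \frac{1}{41} \approx 0.02439$)
$9 Y + p = 9 \cdot 9 + \frac{1}{41} = 81 + \frac{1}{41} = \frac{3322}{41}$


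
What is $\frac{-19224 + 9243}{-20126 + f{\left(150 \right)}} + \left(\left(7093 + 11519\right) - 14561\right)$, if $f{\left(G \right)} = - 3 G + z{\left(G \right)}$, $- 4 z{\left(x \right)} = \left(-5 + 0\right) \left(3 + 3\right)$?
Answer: $\frac{166665949}{41137} \approx 4051.5$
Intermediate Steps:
$z{\left(x \right)} = \frac{15}{2}$ ($z{\left(x \right)} = - \frac{\left(-5 + 0\right) \left(3 + 3\right)}{4} = - \frac{\left(-5\right) 6}{4} = \left(- \frac{1}{4}\right) \left(-30\right) = \frac{15}{2}$)
$f{\left(G \right)} = \frac{15}{2} - 3 G$ ($f{\left(G \right)} = - 3 G + \frac{15}{2} = \frac{15}{2} - 3 G$)
$\frac{-19224 + 9243}{-20126 + f{\left(150 \right)}} + \left(\left(7093 + 11519\right) - 14561\right) = \frac{-19224 + 9243}{-20126 + \left(\frac{15}{2} - 450\right)} + \left(\left(7093 + 11519\right) - 14561\right) = - \frac{9981}{-20126 + \left(\frac{15}{2} - 450\right)} + \left(18612 - 14561\right) = - \frac{9981}{-20126 - \frac{885}{2}} + 4051 = - \frac{9981}{- \frac{41137}{2}} + 4051 = \left(-9981\right) \left(- \frac{2}{41137}\right) + 4051 = \frac{19962}{41137} + 4051 = \frac{166665949}{41137}$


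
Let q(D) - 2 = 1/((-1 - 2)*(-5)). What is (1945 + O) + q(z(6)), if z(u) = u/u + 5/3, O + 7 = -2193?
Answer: -3794/15 ≈ -252.93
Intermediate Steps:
O = -2200 (O = -7 - 2193 = -2200)
z(u) = 8/3 (z(u) = 1 + 5*(⅓) = 1 + 5/3 = 8/3)
q(D) = 31/15 (q(D) = 2 + 1/((-1 - 2)*(-5)) = 2 + 1/(-3*(-5)) = 2 + 1/15 = 31/15)
(1945 + O) + q(z(6)) = (1945 - 2200) + 31/15 = -255 + 31/15 = -3794/15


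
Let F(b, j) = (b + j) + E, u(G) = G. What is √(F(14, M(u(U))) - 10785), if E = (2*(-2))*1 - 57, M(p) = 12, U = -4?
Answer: 2*I*√2705 ≈ 104.02*I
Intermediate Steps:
E = -61 (E = -4*1 - 57 = -4 - 57 = -61)
F(b, j) = -61 + b + j (F(b, j) = (b + j) - 61 = -61 + b + j)
√(F(14, M(u(U))) - 10785) = √((-61 + 14 + 12) - 10785) = √(-35 - 10785) = √(-10820) = 2*I*√2705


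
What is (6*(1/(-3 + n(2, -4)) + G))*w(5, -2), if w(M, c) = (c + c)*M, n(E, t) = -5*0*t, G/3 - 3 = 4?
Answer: -2480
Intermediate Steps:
G = 21 (G = 9 + 3*4 = 9 + 12 = 21)
n(E, t) = 0 (n(E, t) = -0*t = -1*0 = 0)
w(M, c) = 2*M*c (w(M, c) = (2*c)*M = 2*M*c)
(6*(1/(-3 + n(2, -4)) + G))*w(5, -2) = (6*(1/(-3 + 0) + 21))*(2*5*(-2)) = (6*(1/(-3) + 21))*(-20) = (6*(-⅓ + 21))*(-20) = (6*(62/3))*(-20) = 124*(-20) = -2480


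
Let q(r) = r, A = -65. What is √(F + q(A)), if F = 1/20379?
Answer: I*√26994716286/20379 ≈ 8.0623*I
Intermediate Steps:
F = 1/20379 ≈ 4.9070e-5
√(F + q(A)) = √(1/20379 - 65) = √(-1324634/20379) = I*√26994716286/20379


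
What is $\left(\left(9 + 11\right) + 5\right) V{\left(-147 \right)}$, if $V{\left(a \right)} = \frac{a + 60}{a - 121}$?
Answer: $\frac{2175}{268} \approx 8.1157$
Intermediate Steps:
$V{\left(a \right)} = \frac{60 + a}{-121 + a}$
$\left(\left(9 + 11\right) + 5\right) V{\left(-147 \right)} = \left(\left(9 + 11\right) + 5\right) \frac{60 - 147}{-121 - 147} = \left(20 + 5\right) \frac{1}{-268} \left(-87\right) = 25 \left(\left(- \frac{1}{268}\right) \left(-87\right)\right) = 25 \cdot \frac{87}{268} = \frac{2175}{268}$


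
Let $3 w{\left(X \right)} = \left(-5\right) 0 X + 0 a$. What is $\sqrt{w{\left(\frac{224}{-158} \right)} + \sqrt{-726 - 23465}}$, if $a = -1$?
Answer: $\sqrt[4]{24191} \sqrt{i} \approx 8.8186 + 8.8186 i$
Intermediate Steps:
$w{\left(X \right)} = 0$ ($w{\left(X \right)} = \frac{\left(-5\right) 0 X + 0 \left(-1\right)}{3} = \frac{0 X + 0}{3} = \frac{0 + 0}{3} = \frac{1}{3} \cdot 0 = 0$)
$\sqrt{w{\left(\frac{224}{-158} \right)} + \sqrt{-726 - 23465}} = \sqrt{0 + \sqrt{-726 - 23465}} = \sqrt{0 + \sqrt{-24191}} = \sqrt{0 + i \sqrt{24191}} = \sqrt{i \sqrt{24191}} = \sqrt[4]{24191} \sqrt{i}$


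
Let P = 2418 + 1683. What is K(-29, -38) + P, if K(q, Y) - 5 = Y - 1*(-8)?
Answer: 4076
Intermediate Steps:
P = 4101
K(q, Y) = 13 + Y (K(q, Y) = 5 + (Y - 1*(-8)) = 5 + (Y + 8) = 5 + (8 + Y) = 13 + Y)
K(-29, -38) + P = (13 - 38) + 4101 = -25 + 4101 = 4076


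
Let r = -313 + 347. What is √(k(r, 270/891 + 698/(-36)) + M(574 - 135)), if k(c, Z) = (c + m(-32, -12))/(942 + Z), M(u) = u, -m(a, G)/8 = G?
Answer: √14664147753571/182737 ≈ 20.956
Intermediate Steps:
m(a, G) = -8*G
r = 34
k(c, Z) = (96 + c)/(942 + Z) (k(c, Z) = (c - 8*(-12))/(942 + Z) = (c + 96)/(942 + Z) = (96 + c)/(942 + Z))
√(k(r, 270/891 + 698/(-36)) + M(574 - 135)) = √((96 + 34)/(942 + (270/891 + 698/(-36))) + (574 - 135)) = √(130/(942 + (270*(1/891) + 698*(-1/36))) + 439) = √(130/(942 + (10/33 - 349/18)) + 439) = √(130/(942 - 3779/198) + 439) = √(130/(182737/198) + 439) = √((198/182737)*130 + 439) = √(25740/182737 + 439) = √(80247283/182737) = √14664147753571/182737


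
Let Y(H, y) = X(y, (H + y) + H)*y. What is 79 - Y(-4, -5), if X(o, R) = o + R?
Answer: -11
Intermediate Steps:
X(o, R) = R + o
Y(H, y) = y*(2*H + 2*y) (Y(H, y) = (((H + y) + H) + y)*y = ((y + 2*H) + y)*y = (2*H + 2*y)*y = y*(2*H + 2*y))
79 - Y(-4, -5) = 79 - 2*(-5)*(-4 - 5) = 79 - 2*(-5)*(-9) = 79 - 1*90 = 79 - 90 = -11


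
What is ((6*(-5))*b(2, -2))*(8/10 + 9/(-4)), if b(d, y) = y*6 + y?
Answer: -609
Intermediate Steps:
b(d, y) = 7*y (b(d, y) = 6*y + y = 7*y)
((6*(-5))*b(2, -2))*(8/10 + 9/(-4)) = ((6*(-5))*(7*(-2)))*(8/10 + 9/(-4)) = (-30*(-14))*(8*(⅒) + 9*(-¼)) = 420*(⅘ - 9/4) = 420*(-29/20) = -609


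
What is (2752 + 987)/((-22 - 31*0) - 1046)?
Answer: -3739/1068 ≈ -3.5009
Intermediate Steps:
(2752 + 987)/((-22 - 31*0) - 1046) = 3739/((-22 + 0) - 1046) = 3739/(-22 - 1046) = 3739/(-1068) = 3739*(-1/1068) = -3739/1068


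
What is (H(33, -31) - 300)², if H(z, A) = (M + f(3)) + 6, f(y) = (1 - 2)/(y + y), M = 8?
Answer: 2948089/36 ≈ 81891.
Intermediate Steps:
f(y) = -1/(2*y)
H(z, A) = 83/6 (H(z, A) = (8 - ½/3) + 6 = (8 - ½*⅓) + 6 = (8 - ⅙) + 6 = 47/6 + 6 = 83/6)
(H(33, -31) - 300)² = (83/6 - 300)² = (-1717/6)² = 2948089/36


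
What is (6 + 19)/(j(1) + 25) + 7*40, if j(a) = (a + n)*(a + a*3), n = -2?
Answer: 5905/21 ≈ 281.19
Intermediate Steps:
j(a) = 4*a*(-2 + a) (j(a) = (a - 2)*(a + a*3) = (-2 + a)*(a + 3*a) = (-2 + a)*(4*a) = 4*a*(-2 + a))
(6 + 19)/(j(1) + 25) + 7*40 = (6 + 19)/(4*1*(-2 + 1) + 25) + 7*40 = 25/(4*1*(-1) + 25) + 280 = 25/(-4 + 25) + 280 = 25/21 + 280 = 5905/21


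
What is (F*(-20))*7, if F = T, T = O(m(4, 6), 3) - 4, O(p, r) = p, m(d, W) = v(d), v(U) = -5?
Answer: 1260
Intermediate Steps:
m(d, W) = -5
T = -9 (T = -5 - 4 = -9)
F = -9
(F*(-20))*7 = -9*(-20)*7 = 180*7 = 1260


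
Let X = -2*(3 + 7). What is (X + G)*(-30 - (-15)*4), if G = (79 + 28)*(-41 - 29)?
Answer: -225300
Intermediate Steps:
X = -20 (X = -2*10 = -20)
G = -7490 (G = 107*(-70) = -7490)
(X + G)*(-30 - (-15)*4) = (-20 - 7490)*(-30 - (-15)*4) = -7510*(-30 - 1*(-60)) = -7510*(-30 + 60) = -7510*30 = -225300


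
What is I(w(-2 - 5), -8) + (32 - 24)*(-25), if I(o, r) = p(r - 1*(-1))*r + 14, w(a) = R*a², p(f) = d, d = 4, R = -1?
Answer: -218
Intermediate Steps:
p(f) = 4
w(a) = -a²
I(o, r) = 14 + 4*r (I(o, r) = 4*r + 14 = 14 + 4*r)
I(w(-2 - 5), -8) + (32 - 24)*(-25) = (14 + 4*(-8)) + (32 - 24)*(-25) = (14 - 32) + 8*(-25) = -18 - 200 = -218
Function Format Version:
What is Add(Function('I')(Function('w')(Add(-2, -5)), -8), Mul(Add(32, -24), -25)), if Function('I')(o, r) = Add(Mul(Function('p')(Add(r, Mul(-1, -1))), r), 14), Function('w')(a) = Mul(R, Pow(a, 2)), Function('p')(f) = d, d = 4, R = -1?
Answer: -218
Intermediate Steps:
Function('p')(f) = 4
Function('w')(a) = Mul(-1, Pow(a, 2))
Function('I')(o, r) = Add(14, Mul(4, r)) (Function('I')(o, r) = Add(Mul(4, r), 14) = Add(14, Mul(4, r)))
Add(Function('I')(Function('w')(Add(-2, -5)), -8), Mul(Add(32, -24), -25)) = Add(Add(14, Mul(4, -8)), Mul(Add(32, -24), -25)) = Add(Add(14, -32), Mul(8, -25)) = Add(-18, -200) = -218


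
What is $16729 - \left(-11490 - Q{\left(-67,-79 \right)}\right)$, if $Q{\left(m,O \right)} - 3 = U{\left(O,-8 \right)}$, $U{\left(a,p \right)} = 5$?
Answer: $28227$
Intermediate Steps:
$Q{\left(m,O \right)} = 8$ ($Q{\left(m,O \right)} = 3 + 5 = 8$)
$16729 - \left(-11490 - Q{\left(-67,-79 \right)}\right) = 16729 - \left(-11490 - 8\right) = 16729 - -11498 = 16729 + 11498 = 28227$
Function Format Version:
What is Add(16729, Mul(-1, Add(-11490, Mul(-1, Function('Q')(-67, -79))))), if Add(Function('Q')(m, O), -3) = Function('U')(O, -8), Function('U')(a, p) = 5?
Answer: 28227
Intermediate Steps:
Function('Q')(m, O) = 8 (Function('Q')(m, O) = Add(3, 5) = 8)
Add(16729, Mul(-1, Add(-11490, Mul(-1, Function('Q')(-67, -79))))) = Add(16729, Mul(-1, Add(-11490, Mul(-1, 8)))) = Add(16729, Mul(-1, Add(-11490, -8))) = Add(16729, Mul(-1, -11498)) = Add(16729, 11498) = 28227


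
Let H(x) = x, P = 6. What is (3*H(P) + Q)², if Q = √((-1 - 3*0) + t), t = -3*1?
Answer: 320 + 72*I ≈ 320.0 + 72.0*I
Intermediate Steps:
t = -3
Q = 2*I (Q = √((-1 - 3*0) - 3) = √((-1 + 0) - 3) = √(-1 - 3) = √(-4) = 2*I ≈ 2.0*I)
(3*H(P) + Q)² = (3*6 + 2*I)² = (18 + 2*I)²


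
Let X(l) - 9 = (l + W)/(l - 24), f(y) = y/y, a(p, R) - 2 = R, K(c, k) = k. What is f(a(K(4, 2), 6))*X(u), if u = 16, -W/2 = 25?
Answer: 53/4 ≈ 13.250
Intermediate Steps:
W = -50 (W = -2*25 = -50)
a(p, R) = 2 + R
f(y) = 1
X(l) = 9 + (-50 + l)/(-24 + l) (X(l) = 9 + (l - 50)/(l - 24) = 9 + (-50 + l)/(-24 + l))
f(a(K(4, 2), 6))*X(u) = 1*(2*(-133 + 5*16)/(-24 + 16)) = 1*(2*(-133 + 80)/(-8)) = 1*(2*(-⅛)*(-53)) = 1*(53/4) = 53/4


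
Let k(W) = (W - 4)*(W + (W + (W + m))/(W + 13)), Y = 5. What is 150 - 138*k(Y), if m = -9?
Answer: -1643/3 ≈ -547.67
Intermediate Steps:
k(W) = (-4 + W)*(W + (-9 + 2*W)/(13 + W)) (k(W) = (W - 4)*(W + (W + (W - 9))/(W + 13)) = (-4 + W)*(W + (W + (-9 + W))/(13 + W)) = (-4 + W)*(W + (-9 + 2*W)/(13 + W)))
150 - 138*k(Y) = 150 - 138*(36 + 5**3 - 69*5 + 11*5**2)/(13 + 5) = 150 - 138*(36 + 125 - 345 + 11*25)/18 = 150 - 23*(36 + 125 - 345 + 275)/3 = 150 - 23*91/3 = 150 - 138*91/18 = 150 - 2093/3 = -1643/3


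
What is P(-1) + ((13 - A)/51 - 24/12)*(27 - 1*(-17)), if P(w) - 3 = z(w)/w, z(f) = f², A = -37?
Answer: -2186/51 ≈ -42.863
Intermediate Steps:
P(w) = 3 + w (P(w) = 3 + w²/w = 3 + w)
P(-1) + ((13 - A)/51 - 24/12)*(27 - 1*(-17)) = (3 - 1) + ((13 - 1*(-37))/51 - 24/12)*(27 - 1*(-17)) = 2 + ((13 + 37)*(1/51) - 24*1/12)*(27 + 17) = 2 + (50*(1/51) - 2)*44 = 2 + (50/51 - 2)*44 = 2 - 52/51*44 = 2 - 2288/51 = -2186/51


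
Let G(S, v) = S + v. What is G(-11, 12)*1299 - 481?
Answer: 818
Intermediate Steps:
G(-11, 12)*1299 - 481 = (-11 + 12)*1299 - 481 = 1*1299 - 481 = 1299 - 481 = 818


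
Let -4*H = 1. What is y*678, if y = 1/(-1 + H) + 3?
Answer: 7458/5 ≈ 1491.6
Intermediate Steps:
H = -1/4 (H = -1/4*1 = -1/4 ≈ -0.25000)
y = 11/5 (y = 1/(-1 - 1/4) + 3 = 1/(-5/4) + 3 = -4/5*1 + 3 = -4/5 + 3 = 11/5 ≈ 2.2000)
y*678 = (11/5)*678 = 7458/5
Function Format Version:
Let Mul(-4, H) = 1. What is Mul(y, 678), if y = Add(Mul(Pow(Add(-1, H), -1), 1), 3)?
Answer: Rational(7458, 5) ≈ 1491.6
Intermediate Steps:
H = Rational(-1, 4) (H = Mul(Rational(-1, 4), 1) = Rational(-1, 4) ≈ -0.25000)
y = Rational(11, 5) (y = Add(Mul(Pow(Add(-1, Rational(-1, 4)), -1), 1), 3) = Add(Mul(Pow(Rational(-5, 4), -1), 1), 3) = Add(Mul(Rational(-4, 5), 1), 3) = Add(Rational(-4, 5), 3) = Rational(11, 5) ≈ 2.2000)
Mul(y, 678) = Mul(Rational(11, 5), 678) = Rational(7458, 5)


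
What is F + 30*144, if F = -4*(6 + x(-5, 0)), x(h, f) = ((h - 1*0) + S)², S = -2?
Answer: 4100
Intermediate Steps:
x(h, f) = (-2 + h)² (x(h, f) = ((h - 1*0) - 2)² = ((h + 0) - 2)² = (h - 2)² = (-2 + h)²)
F = -220 (F = -4*(6 + (-2 - 5)²) = -4*(6 + (-7)²) = -4*(6 + 49) = -4*55 = -220)
F + 30*144 = -220 + 30*144 = -220 + 4320 = 4100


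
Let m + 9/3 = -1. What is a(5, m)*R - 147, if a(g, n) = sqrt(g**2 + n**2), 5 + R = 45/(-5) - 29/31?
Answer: -147 - 463*sqrt(41)/31 ≈ -242.63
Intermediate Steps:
R = -463/31 (R = -5 + (45/(-5) - 29/31) = -5 + (45*(-1/5) - 29*1/31) = -5 + (-9 - 29/31) = -5 - 308/31 = -463/31 ≈ -14.935)
m = -4 (m = -3 - 1 = -4)
a(5, m)*R - 147 = sqrt(5**2 + (-4)**2)*(-463/31) - 147 = sqrt(25 + 16)*(-463/31) - 147 = sqrt(41)*(-463/31) - 147 = -463*sqrt(41)/31 - 147 = -147 - 463*sqrt(41)/31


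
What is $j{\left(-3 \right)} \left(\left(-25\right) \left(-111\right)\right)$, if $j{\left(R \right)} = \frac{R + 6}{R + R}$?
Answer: $- \frac{2775}{2} \approx -1387.5$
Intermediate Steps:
$j{\left(R \right)} = \frac{6 + R}{2 R}$
$j{\left(-3 \right)} \left(\left(-25\right) \left(-111\right)\right) = \frac{6 - 3}{2 \left(-3\right)} \left(\left(-25\right) \left(-111\right)\right) = \frac{1}{2} \left(- \frac{1}{3}\right) 3 \cdot 2775 = \left(- \frac{1}{2}\right) 2775 = - \frac{2775}{2}$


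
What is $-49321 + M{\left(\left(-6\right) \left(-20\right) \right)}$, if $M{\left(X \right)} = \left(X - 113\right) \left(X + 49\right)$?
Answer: $-48138$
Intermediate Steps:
$M{\left(X \right)} = \left(-113 + X\right) \left(49 + X\right)$
$-49321 + M{\left(\left(-6\right) \left(-20\right) \right)} = -49321 - \left(5537 - 14400 + 64 \left(-6\right) \left(-20\right)\right) = -49321 - \left(13217 - 14400\right) = -49321 - -1183 = -49321 + 1183 = -48138$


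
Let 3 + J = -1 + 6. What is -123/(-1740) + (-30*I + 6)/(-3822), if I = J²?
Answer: 37137/369460 ≈ 0.10052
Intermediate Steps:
J = 2 (J = -3 + (-1 + 6) = -3 + 5 = 2)
I = 4 (I = 2² = 4)
-123/(-1740) + (-30*I + 6)/(-3822) = -123/(-1740) + (-30*4 + 6)/(-3822) = -123*(-1/1740) + (-120 + 6)*(-1/3822) = 41/580 - 114*(-1/3822) = 41/580 + 19/637 = 37137/369460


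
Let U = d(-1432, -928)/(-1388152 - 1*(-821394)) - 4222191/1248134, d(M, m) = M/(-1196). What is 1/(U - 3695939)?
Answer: -105754794471014/390863627070227181443 ≈ -2.7057e-7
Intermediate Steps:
d(M, m) = -M/1196 (d(M, m) = M*(-1/1196) = -M/1196)
U = -357747822169297/105754794471014 (U = (-1/1196*(-1432))/(-1388152 - 1*(-821394)) - 4222191/1248134 = 358/(299*(-1388152 + 821394)) - 4222191*1/1248134 = (358/299)/(-566758) - 4222191/1248134 = (358/299)*(-1/566758) - 4222191/1248134 = -179/84730321 - 4222191/1248134 = -357747822169297/105754794471014 ≈ -3.3828)
1/(U - 3695939) = 1/(-357747822169297/105754794471014 - 3695939) = 1/(-390863627070227181443/105754794471014) = -105754794471014/390863627070227181443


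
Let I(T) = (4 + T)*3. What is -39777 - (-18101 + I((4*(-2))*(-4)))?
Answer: -21784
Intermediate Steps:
I(T) = 12 + 3*T
-39777 - (-18101 + I((4*(-2))*(-4))) = -39777 - (-18101 + (12 + 3*((4*(-2))*(-4)))) = -39777 - (-18101 + (12 + 3*(-8*(-4)))) = -39777 - (-18101 + (12 + 3*32)) = -39777 - (-18101 + (12 + 96)) = -39777 - (-18101 + 108) = -39777 - 1*(-17993) = -39777 + 17993 = -21784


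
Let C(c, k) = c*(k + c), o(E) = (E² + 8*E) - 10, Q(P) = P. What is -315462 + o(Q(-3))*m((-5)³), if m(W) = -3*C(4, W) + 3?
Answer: -351837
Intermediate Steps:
o(E) = -10 + E² + 8*E
C(c, k) = c*(c + k)
m(W) = -45 - 12*W (m(W) = -12*(4 + W) + 3 = -3*(16 + 4*W) + 3 = (-48 - 12*W) + 3 = -45 - 12*W)
-315462 + o(Q(-3))*m((-5)³) = -315462 + (-10 + (-3)² + 8*(-3))*(-45 - 12*(-5)³) = -315462 + (-10 + 9 - 24)*(-45 - 12*(-125)) = -315462 - 25*(-45 + 1500) = -315462 - 25*1455 = -315462 - 36375 = -351837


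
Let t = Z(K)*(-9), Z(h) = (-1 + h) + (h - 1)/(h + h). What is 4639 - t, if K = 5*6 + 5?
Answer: 173228/35 ≈ 4949.4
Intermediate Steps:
K = 35 (K = 30 + 5 = 35)
Z(h) = -1 + h + (-1 + h)/(2*h) (Z(h) = (-1 + h) + (-1 + h)/((2*h)) = (-1 + h) + (-1 + h)*(1/(2*h)) = (-1 + h) + (-1 + h)/(2*h) = -1 + h + (-1 + h)/(2*h))
t = -10863/35 (t = (-½ + 35 - ½/35)*(-9) = (-½ + 35 - ½*1/35)*(-9) = (-½ + 35 - 1/70)*(-9) = (1207/35)*(-9) = -10863/35 ≈ -310.37)
4639 - t = 4639 - 1*(-10863/35) = 4639 + 10863/35 = 173228/35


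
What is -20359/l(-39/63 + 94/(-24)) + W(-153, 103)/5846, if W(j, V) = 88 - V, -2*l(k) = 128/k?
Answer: -7557701779/5238016 ≈ -1442.9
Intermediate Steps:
l(k) = -64/k
-20359/l(-39/63 + 94/(-24)) + W(-153, 103)/5846 = -20359/((-64/(-39/63 + 94/(-24)))) + (88 - 1*103)/5846 = -20359/((-64/(-39*1/63 + 94*(-1/24)))) + (88 - 103)*(1/5846) = -20359/((-64/(-13/21 - 47/12))) - 15*1/5846 = -20359/((-64/(-127/28))) - 15/5846 = -20359/((-64*(-28/127))) - 15/5846 = -20359/1792/127 - 15/5846 = -20359*127/1792 - 15/5846 = -2585593/1792 - 15/5846 = -7557701779/5238016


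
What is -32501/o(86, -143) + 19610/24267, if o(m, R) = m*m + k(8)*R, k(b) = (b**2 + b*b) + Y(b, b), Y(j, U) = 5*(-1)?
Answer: 988586497/247353531 ≈ 3.9967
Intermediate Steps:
Y(j, U) = -5
k(b) = -5 + 2*b**2 (k(b) = (b**2 + b*b) - 5 = (b**2 + b**2) - 5 = 2*b**2 - 5 = -5 + 2*b**2)
o(m, R) = m**2 + 123*R (o(m, R) = m*m + (-5 + 2*8**2)*R = m**2 + (-5 + 2*64)*R = m**2 + (-5 + 128)*R = m**2 + 123*R)
-32501/o(86, -143) + 19610/24267 = -32501/(86**2 + 123*(-143)) + 19610/24267 = -32501/(7396 - 17589) + 19610*(1/24267) = -32501/(-10193) + 19610/24267 = -32501*(-1/10193) + 19610/24267 = 32501/10193 + 19610/24267 = 988586497/247353531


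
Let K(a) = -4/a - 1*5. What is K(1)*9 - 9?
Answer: -90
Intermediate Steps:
K(a) = -5 - 4/a (K(a) = -4/a - 5 = -5 - 4/a)
K(1)*9 - 9 = (-5 - 4/1)*9 - 9 = (-5 - 4*1)*9 - 9 = (-5 - 4)*9 - 9 = -9*9 - 9 = -81 - 9 = -90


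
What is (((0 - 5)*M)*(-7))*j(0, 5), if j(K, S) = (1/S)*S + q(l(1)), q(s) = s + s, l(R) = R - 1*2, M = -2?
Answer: 70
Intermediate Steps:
l(R) = -2 + R (l(R) = R - 2 = -2 + R)
q(s) = 2*s
j(K, S) = -1 (j(K, S) = (1/S)*S + 2*(-2 + 1) = S/S + 2*(-1) = 1 - 2 = -1)
(((0 - 5)*M)*(-7))*j(0, 5) = (((0 - 5)*(-2))*(-7))*(-1) = (-5*(-2)*(-7))*(-1) = (10*(-7))*(-1) = -70*(-1) = 70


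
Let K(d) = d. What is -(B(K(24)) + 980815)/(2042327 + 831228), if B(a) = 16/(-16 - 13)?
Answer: -28443619/83333095 ≈ -0.34132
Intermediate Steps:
B(a) = -16/29 (B(a) = 16/(-29) = 16*(-1/29) = -16/29)
-(B(K(24)) + 980815)/(2042327 + 831228) = -(-16/29 + 980815)/(2042327 + 831228) = -28443619/(29*2873555) = -1*28443619/83333095 = -28443619/83333095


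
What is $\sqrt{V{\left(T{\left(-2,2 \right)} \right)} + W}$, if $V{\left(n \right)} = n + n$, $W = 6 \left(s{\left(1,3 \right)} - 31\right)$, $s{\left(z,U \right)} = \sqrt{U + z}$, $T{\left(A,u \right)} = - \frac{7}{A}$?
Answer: $i \sqrt{167} \approx 12.923 i$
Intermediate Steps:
$W = -174$ ($W = 6 \left(\sqrt{3 + 1} - 31\right) = 6 \left(\sqrt{4} - 31\right) = 6 \left(2 - 31\right) = 6 \left(-29\right) = -174$)
$V{\left(n \right)} = 2 n$
$\sqrt{V{\left(T{\left(-2,2 \right)} \right)} + W} = \sqrt{2 \left(- \frac{7}{-2}\right) - 174} = \sqrt{2 \left(\left(-7\right) \left(- \frac{1}{2}\right)\right) - 174} = \sqrt{2 \cdot \frac{7}{2} - 174} = \sqrt{7 - 174} = \sqrt{-167} = i \sqrt{167}$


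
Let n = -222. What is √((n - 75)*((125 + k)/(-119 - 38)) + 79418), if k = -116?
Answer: √1957993943/157 ≈ 281.84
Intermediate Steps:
√((n - 75)*((125 + k)/(-119 - 38)) + 79418) = √((-222 - 75)*((125 - 116)/(-119 - 38)) + 79418) = √(-2673/(-157) + 79418) = √(-2673*(-1)/157 + 79418) = √(-297*(-9/157) + 79418) = √(2673/157 + 79418) = √(12471299/157) = √1957993943/157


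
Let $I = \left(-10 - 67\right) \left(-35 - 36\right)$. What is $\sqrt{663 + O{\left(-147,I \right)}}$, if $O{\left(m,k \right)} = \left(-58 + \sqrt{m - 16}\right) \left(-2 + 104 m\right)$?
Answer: $\sqrt{887483 - 15290 i \sqrt{163}} \approx 947.68 - 102.99 i$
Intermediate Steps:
$I = 5467$ ($I = \left(-77\right) \left(-71\right) = 5467$)
$O{\left(m,k \right)} = \left(-58 + \sqrt{-16 + m}\right) \left(-2 + 104 m\right)$
$\sqrt{663 + O{\left(-147,I \right)}} = \sqrt{663 + \left(116 - -886704 - 2 \sqrt{-16 - 147} + 104 \left(-147\right) \sqrt{-16 - 147}\right)} = \sqrt{663 + \left(116 + 886704 - 2 \sqrt{-163} + 104 \left(-147\right) \sqrt{-163}\right)} = \sqrt{663 + \left(116 + 886704 - 2 i \sqrt{163} + 104 \left(-147\right) i \sqrt{163}\right)} = \sqrt{663 + \left(116 + 886704 - 2 i \sqrt{163} - 15288 i \sqrt{163}\right)} = \sqrt{663 + \left(886820 - 15290 i \sqrt{163}\right)} = \sqrt{887483 - 15290 i \sqrt{163}}$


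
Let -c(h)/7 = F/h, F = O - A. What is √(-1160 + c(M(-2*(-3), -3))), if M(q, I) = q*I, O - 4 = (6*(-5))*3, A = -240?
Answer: I*√9901/3 ≈ 33.168*I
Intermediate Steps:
O = -86 (O = 4 + (6*(-5))*3 = 4 - 30*3 = 4 - 90 = -86)
F = 154 (F = -86 - 1*(-240) = -86 + 240 = 154)
M(q, I) = I*q
c(h) = -1078/h
√(-1160 + c(M(-2*(-3), -3))) = √(-1160 - 1078/((-(-6)*(-3)))) = √(-1160 - 1078/((-3*6))) = √(-1160 - 1078/(-18)) = √(-1160 - 1078*(-1/18)) = √(-1160 + 539/9) = √(-9901/9) = I*√9901/3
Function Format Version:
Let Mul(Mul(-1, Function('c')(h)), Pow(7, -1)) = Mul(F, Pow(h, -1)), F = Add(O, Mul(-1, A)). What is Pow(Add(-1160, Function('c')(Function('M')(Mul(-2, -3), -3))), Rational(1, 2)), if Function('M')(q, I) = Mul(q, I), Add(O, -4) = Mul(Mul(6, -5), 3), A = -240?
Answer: Mul(Rational(1, 3), I, Pow(9901, Rational(1, 2))) ≈ Mul(33.168, I)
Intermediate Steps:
O = -86 (O = Add(4, Mul(Mul(6, -5), 3)) = Add(4, Mul(-30, 3)) = Add(4, -90) = -86)
F = 154 (F = Add(-86, Mul(-1, -240)) = Add(-86, 240) = 154)
Function('M')(q, I) = Mul(I, q)
Function('c')(h) = Mul(-1078, Pow(h, -1)) (Function('c')(h) = Mul(-7, Mul(154, Pow(h, -1))) = Mul(-1078, Pow(h, -1)))
Pow(Add(-1160, Function('c')(Function('M')(Mul(-2, -3), -3))), Rational(1, 2)) = Pow(Add(-1160, Mul(-1078, Pow(Mul(-3, Mul(-2, -3)), -1))), Rational(1, 2)) = Pow(Add(-1160, Mul(-1078, Pow(Mul(-3, 6), -1))), Rational(1, 2)) = Pow(Add(-1160, Mul(-1078, Pow(-18, -1))), Rational(1, 2)) = Pow(Add(-1160, Mul(-1078, Rational(-1, 18))), Rational(1, 2)) = Pow(Add(-1160, Rational(539, 9)), Rational(1, 2)) = Pow(Rational(-9901, 9), Rational(1, 2)) = Mul(Rational(1, 3), I, Pow(9901, Rational(1, 2)))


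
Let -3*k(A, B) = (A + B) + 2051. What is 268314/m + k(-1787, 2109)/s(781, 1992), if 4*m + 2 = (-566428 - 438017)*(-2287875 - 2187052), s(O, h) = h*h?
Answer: -3551142329459399/17835725692790816832 ≈ -0.00019910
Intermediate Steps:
s(O, h) = h²
k(A, B) = -2051/3 - A/3 - B/3 (k(A, B) = -((A + B) + 2051)/3 = -(2051 + A + B)/3 = -2051/3 - A/3 - B/3)
m = 4494818050513/4 (m = -½ + ((-566428 - 438017)*(-2287875 - 2187052))/4 = -½ + (-1004445*(-4474927))/4 = -½ + (¼)*4494818050515 = -½ + 4494818050515/4 = 4494818050513/4 ≈ 1.1237e+12)
268314/m + k(-1787, 2109)/s(781, 1992) = 268314/(4494818050513/4) + (-2051/3 - ⅓*(-1787) - ⅓*2109)/(1992²) = 268314*(4/4494818050513) + (-2051/3 + 1787/3 - 703)/3968064 = 1073256/4494818050513 - 791*1/3968064 = 1073256/4494818050513 - 791/3968064 = -3551142329459399/17835725692790816832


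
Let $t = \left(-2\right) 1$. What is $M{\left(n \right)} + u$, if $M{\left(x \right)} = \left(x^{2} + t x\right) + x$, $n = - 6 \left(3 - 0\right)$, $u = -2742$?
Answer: $-2400$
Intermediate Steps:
$t = -2$
$n = -18$ ($n = - 6 \left(3 + 0\right) = \left(-6\right) 3 = -18$)
$M{\left(x \right)} = x^{2} - x$ ($M{\left(x \right)} = \left(x^{2} - 2 x\right) + x = x^{2} - x$)
$M{\left(n \right)} + u = - 18 \left(-1 - 18\right) - 2742 = \left(-18\right) \left(-19\right) - 2742 = 342 - 2742 = -2400$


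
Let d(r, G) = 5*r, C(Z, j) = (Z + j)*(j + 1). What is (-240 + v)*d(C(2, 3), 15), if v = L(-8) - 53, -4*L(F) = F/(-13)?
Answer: -381100/13 ≈ -29315.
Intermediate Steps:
C(Z, j) = (1 + j)*(Z + j) (C(Z, j) = (Z + j)*(1 + j) = (1 + j)*(Z + j))
L(F) = F/52 (L(F) = -F/(4*(-13)) = -F*(-1)/(4*13) = -(-1)*F/52 = F/52)
v = -691/13 (v = (1/52)*(-8) - 53 = -2/13 - 53 = -691/13 ≈ -53.154)
(-240 + v)*d(C(2, 3), 15) = (-240 - 691/13)*(5*(2 + 3 + 3² + 2*3)) = -19055*(2 + 3 + 9 + 6)/13 = -19055*20/13 = -3811/13*100 = -381100/13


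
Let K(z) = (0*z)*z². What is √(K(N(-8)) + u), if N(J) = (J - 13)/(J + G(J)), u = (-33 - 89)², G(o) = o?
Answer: 122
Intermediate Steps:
u = 14884 (u = (-122)² = 14884)
N(J) = (-13 + J)/(2*J) (N(J) = (J - 13)/(J + J) = (-13 + J)/((2*J)) = (-13 + J)*(1/(2*J)) = (-13 + J)/(2*J))
K(z) = 0 (K(z) = 0*z² = 0)
√(K(N(-8)) + u) = √(0 + 14884) = √14884 = 122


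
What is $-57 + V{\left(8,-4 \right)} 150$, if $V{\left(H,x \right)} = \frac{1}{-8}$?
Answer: $- \frac{303}{4} \approx -75.75$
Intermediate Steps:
$V{\left(H,x \right)} = - \frac{1}{8}$
$-57 + V{\left(8,-4 \right)} 150 = -57 - \frac{75}{4} = - \frac{303}{4}$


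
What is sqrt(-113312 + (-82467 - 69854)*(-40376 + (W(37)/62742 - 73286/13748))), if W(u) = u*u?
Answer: sqrt(71506901961067779570908586)/107822127 ≈ 78427.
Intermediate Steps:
W(u) = u**2
sqrt(-113312 + (-82467 - 69854)*(-40376 + (W(37)/62742 - 73286/13748))) = sqrt(-113312 + (-82467 - 69854)*(-40376 + (37**2/62742 - 73286/13748))) = sqrt(-113312 - 152321*(-40376 + (1369*(1/62742) - 73286*1/13748))) = sqrt(-113312 - 152321*(-40376 + (1369/62742 - 36643/6874))) = sqrt(-113312 - 152321*(-40376 - 572411150/107822127)) = sqrt(-113312 - 152321*(-4353998610902/107822127)) = sqrt(-113312 + 663205422411203542/107822127) = sqrt(663193204870348918/107822127) = sqrt(71506901961067779570908586)/107822127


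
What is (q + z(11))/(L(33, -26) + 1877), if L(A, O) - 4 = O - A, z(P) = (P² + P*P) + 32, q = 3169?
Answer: 3443/1822 ≈ 1.8897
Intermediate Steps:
z(P) = 32 + 2*P² (z(P) = (P² + P²) + 32 = 2*P² + 32 = 32 + 2*P²)
L(A, O) = 4 + O - A (L(A, O) = 4 + (O - A) = 4 + O - A)
(q + z(11))/(L(33, -26) + 1877) = (3169 + (32 + 2*11²))/((4 - 26 - 1*33) + 1877) = (3169 + (32 + 2*121))/((4 - 26 - 33) + 1877) = (3169 + (32 + 242))/(-55 + 1877) = (3169 + 274)/1822 = 3443*(1/1822) = 3443/1822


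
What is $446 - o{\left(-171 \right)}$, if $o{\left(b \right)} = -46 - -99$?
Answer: $393$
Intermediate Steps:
$o{\left(b \right)} = 53$ ($o{\left(b \right)} = -46 + 99 = 53$)
$446 - o{\left(-171 \right)} = 446 - 53 = 393$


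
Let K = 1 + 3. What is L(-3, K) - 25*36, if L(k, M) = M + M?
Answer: -892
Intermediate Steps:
K = 4
L(k, M) = 2*M
L(-3, K) - 25*36 = 2*4 - 25*36 = 8 - 900 = -892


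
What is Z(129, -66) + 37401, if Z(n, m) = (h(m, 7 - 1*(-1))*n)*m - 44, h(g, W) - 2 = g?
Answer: 582253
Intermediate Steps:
h(g, W) = 2 + g
Z(n, m) = -44 + m*n*(2 + m) (Z(n, m) = ((2 + m)*n)*m - 44 = (n*(2 + m))*m - 44 = m*n*(2 + m) - 44 = -44 + m*n*(2 + m))
Z(129, -66) + 37401 = (-44 - 66*129*(2 - 66)) + 37401 = (-44 - 66*129*(-64)) + 37401 = (-44 + 544896) + 37401 = 544852 + 37401 = 582253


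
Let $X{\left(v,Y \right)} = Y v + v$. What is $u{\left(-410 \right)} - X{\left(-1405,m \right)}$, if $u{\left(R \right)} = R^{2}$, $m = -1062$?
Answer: $-1322605$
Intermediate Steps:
$X{\left(v,Y \right)} = v + Y v$
$u{\left(-410 \right)} - X{\left(-1405,m \right)} = \left(-410\right)^{2} - - 1405 \left(1 - 1062\right) = 168100 - \left(-1405\right) \left(-1061\right) = 168100 - 1490705 = -1322605$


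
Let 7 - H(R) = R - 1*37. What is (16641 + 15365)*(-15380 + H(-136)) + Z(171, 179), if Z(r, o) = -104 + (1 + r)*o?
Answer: -486460516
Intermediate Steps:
H(R) = 44 - R (H(R) = 7 - (R - 1*37) = 7 - (R - 37) = 7 - (-37 + R) = 7 + (37 - R) = 44 - R)
Z(r, o) = -104 + o*(1 + r)
(16641 + 15365)*(-15380 + H(-136)) + Z(171, 179) = (16641 + 15365)*(-15380 + (44 - 1*(-136))) + (-104 + 179 + 179*171) = 32006*(-15380 + (44 + 136)) + (-104 + 179 + 30609) = 32006*(-15380 + 180) + 30684 = 32006*(-15200) + 30684 = -486491200 + 30684 = -486460516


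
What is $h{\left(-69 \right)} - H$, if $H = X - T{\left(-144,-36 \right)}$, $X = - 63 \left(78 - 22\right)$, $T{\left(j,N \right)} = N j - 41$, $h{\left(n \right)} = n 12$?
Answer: $7843$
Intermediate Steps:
$h{\left(n \right)} = 12 n$
$T{\left(j,N \right)} = -41 + N j$
$X = -3528$ ($X = \left(-63\right) 56 = -3528$)
$H = -8671$ ($H = -3528 - \left(-41 - -5184\right) = -3528 - \left(-41 + 5184\right) = -3528 - 5143 = -8671$)
$h{\left(-69 \right)} - H = 12 \left(-69\right) - -8671 = -828 + 8671 = 7843$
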